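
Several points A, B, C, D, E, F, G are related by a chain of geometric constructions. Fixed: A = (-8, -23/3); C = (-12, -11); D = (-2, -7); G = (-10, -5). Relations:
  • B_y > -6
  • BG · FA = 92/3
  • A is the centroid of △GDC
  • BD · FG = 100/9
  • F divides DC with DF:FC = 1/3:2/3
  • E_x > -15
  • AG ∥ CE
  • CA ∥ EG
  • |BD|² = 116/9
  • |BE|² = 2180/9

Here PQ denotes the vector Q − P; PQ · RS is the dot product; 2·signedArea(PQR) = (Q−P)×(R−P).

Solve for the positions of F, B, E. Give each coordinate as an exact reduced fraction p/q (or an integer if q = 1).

B = (4/3, -17/3)
E = (-14, -25/3)
F = (-16/3, -25/3)

1. F_x = -16/3  [F divides DC with DF:FC = 1/3:2/3]
2. F_y = -25/3  [F divides DC with DF:FC = 1/3:2/3]
   → F = (-16/3, -25/3)
3. B_x = 4/3  [BG · FA = 92/3 ∩ BD · FG = 100/9]
4. B_y = -17/3  [BG · FA = 92/3 ∩ BD · FG = 100/9]
   → B = (4/3, -17/3)
5. E_x = -14  [CA ∥ EG ∩ AG ∥ CE]
6. E_y = -25/3  [CA ∥ EG ∩ AG ∥ CE]
   → E = (-14, -25/3)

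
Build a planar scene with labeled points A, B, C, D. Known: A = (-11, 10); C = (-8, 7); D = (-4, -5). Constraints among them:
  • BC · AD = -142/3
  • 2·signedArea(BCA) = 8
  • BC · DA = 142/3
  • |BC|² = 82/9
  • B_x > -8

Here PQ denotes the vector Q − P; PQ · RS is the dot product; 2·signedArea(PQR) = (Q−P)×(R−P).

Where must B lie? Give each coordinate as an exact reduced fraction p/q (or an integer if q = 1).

B = (-23/3, 4)

1. B_x = -23/3  [BC · AD = -142/3 ∩ 2·signedArea(BCA) = 8]
2. B_y = 4  [BC · AD = -142/3 ∩ 2·signedArea(BCA) = 8]
   → B = (-23/3, 4)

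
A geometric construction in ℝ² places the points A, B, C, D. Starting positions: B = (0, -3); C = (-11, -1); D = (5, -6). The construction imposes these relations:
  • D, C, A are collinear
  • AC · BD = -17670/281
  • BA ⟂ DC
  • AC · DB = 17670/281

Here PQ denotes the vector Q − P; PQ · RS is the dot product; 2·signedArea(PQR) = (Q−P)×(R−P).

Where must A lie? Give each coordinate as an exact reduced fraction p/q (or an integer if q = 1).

A = (-115/281, -1211/281)

1. A_x = -115/281  [D, C, A are collinear ∩ BA ⟂ DC]
2. A_y = -1211/281  [D, C, A are collinear ∩ BA ⟂ DC]
   → A = (-115/281, -1211/281)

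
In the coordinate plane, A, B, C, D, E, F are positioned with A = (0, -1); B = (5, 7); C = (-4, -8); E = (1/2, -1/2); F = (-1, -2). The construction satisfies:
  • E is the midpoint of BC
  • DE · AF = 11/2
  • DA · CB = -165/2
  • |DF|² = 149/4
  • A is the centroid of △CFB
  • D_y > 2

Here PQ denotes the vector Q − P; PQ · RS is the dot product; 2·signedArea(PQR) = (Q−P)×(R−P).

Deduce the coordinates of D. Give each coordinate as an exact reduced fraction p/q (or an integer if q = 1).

D = (5/2, 3)

1. D_x = 5/2  [DA · CB = -165/2 ∩ DE · AF = 11/2]
2. D_y = 3  [DA · CB = -165/2 ∩ DE · AF = 11/2]
   → D = (5/2, 3)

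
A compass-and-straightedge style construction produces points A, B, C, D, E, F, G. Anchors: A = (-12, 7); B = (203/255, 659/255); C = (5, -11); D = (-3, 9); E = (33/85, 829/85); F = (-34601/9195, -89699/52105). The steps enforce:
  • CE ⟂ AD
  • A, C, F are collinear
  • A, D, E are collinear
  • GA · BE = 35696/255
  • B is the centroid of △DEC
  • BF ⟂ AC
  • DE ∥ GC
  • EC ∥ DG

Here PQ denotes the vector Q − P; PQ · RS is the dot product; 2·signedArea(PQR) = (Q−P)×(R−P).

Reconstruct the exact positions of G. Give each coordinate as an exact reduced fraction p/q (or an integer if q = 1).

1. G_x = 137/85  [DE ∥ GC ∩ EC ∥ DG]
2. G_y = -999/85  [DE ∥ GC ∩ EC ∥ DG]
   → G = (137/85, -999/85)

G = (137/85, -999/85)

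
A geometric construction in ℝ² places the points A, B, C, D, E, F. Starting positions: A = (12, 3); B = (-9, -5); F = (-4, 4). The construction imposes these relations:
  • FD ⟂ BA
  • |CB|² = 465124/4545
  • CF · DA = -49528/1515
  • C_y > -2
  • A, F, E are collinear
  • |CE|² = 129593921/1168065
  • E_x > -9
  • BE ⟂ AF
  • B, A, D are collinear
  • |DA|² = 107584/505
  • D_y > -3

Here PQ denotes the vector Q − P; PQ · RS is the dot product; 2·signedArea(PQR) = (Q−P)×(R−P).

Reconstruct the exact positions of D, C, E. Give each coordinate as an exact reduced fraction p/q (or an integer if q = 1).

C = (229/505, -2119/1515)
D = (-828/505, -1109/505)
E = (-2164/257, 1099/257)

1. D_x = -828/505  [B, A, D are collinear ∩ FD ⟂ BA]
2. D_y = -1109/505  [B, A, D are collinear ∩ FD ⟂ BA]
   → D = (-828/505, -1109/505)
3. C_x = 229/505  [line -6888/505·x + -2624/505·y + -328/303 = 0 ∩ |CB|² = 465124/4545]
4. C_y = -2119/1515  [line -6888/505·x + -2624/505·y + -328/303 = 0 ∩ |CB|² = 465124/4545]
   → C = (229/505, -2119/1515)
5. E_x = -2164/257  [A, F, E are collinear ∩ BE ⟂ AF]
6. E_y = 1099/257  [A, F, E are collinear ∩ BE ⟂ AF]
   → E = (-2164/257, 1099/257)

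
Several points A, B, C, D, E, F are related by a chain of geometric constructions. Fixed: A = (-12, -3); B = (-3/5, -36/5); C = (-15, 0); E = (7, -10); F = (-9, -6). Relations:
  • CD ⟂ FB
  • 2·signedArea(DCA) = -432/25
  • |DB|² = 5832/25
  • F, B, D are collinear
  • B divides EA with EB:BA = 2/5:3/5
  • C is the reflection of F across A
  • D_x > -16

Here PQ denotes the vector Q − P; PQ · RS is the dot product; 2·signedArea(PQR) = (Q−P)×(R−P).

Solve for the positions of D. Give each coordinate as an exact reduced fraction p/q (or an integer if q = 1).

D = (-393/25, -126/25)

1. D_x = -393/25  [F, B, D are collinear ∩ CD ⟂ FB]
2. D_y = -126/25  [F, B, D are collinear ∩ CD ⟂ FB]
   → D = (-393/25, -126/25)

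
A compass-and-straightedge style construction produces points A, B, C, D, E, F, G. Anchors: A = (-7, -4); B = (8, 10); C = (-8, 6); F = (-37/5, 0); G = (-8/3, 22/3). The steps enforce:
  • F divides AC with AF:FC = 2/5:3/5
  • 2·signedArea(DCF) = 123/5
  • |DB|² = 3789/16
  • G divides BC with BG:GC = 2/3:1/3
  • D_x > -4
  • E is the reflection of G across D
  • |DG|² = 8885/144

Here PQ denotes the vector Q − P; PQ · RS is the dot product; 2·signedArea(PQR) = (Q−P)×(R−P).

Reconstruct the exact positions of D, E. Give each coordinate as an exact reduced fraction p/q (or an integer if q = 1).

D = (-13/4, -1/2)
E = (-23/6, -25/3)

1. D_x = -13/4  [line 6·x + 3/5·y + 99/5 = 0 ∩ |DG|² = 8885/144]
2. D_y = -1/2  [line 6·x + 3/5·y + 99/5 = 0 ∩ |DG|² = 8885/144]
   → D = (-13/4, -1/2)
3. E_x = -23/6  [E is the reflection of G across D]
4. E_y = -25/3  [E is the reflection of G across D]
   → E = (-23/6, -25/3)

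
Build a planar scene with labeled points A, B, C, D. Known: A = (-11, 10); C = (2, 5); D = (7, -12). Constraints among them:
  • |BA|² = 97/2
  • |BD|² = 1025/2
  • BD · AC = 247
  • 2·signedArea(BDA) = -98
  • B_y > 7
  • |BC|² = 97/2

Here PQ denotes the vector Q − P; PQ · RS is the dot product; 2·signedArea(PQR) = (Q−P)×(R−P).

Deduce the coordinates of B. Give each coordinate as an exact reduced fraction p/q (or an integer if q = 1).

B = (-9/2, 15/2)

1. B_x = -9/2  [BD · AC = 247 ∩ 2·signedArea(BDA) = -98]
2. B_y = 15/2  [BD · AC = 247 ∩ 2·signedArea(BDA) = -98]
   → B = (-9/2, 15/2)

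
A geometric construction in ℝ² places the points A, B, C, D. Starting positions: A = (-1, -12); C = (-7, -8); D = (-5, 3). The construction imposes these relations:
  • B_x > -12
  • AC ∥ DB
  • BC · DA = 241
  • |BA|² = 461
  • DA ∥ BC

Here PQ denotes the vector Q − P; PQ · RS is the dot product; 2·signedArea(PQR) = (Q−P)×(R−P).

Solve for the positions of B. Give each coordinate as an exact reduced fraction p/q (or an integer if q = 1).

1. B_x = -11  [DA ∥ BC ∩ AC ∥ DB]
2. B_y = 7  [DA ∥ BC ∩ AC ∥ DB]
   → B = (-11, 7)

B = (-11, 7)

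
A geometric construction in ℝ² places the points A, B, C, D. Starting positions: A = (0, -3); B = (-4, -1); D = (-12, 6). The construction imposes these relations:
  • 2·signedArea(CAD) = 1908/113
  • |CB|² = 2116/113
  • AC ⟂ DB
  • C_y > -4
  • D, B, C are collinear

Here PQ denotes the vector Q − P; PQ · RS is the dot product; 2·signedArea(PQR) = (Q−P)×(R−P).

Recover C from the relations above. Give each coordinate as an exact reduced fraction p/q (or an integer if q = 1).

C = (-84/113, -435/113)

1. C_x = -84/113  [D, B, C are collinear ∩ AC ⟂ DB]
2. C_y = -435/113  [D, B, C are collinear ∩ AC ⟂ DB]
   → C = (-84/113, -435/113)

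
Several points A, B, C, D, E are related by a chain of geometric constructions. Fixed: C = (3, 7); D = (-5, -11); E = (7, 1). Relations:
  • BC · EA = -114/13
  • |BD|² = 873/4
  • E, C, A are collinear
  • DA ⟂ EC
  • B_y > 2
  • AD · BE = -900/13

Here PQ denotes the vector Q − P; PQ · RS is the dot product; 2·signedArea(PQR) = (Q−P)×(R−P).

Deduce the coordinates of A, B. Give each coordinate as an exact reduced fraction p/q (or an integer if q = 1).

1. A_x = 115/13  [E, C, A are collinear ∩ DA ⟂ EC]
2. A_y = -23/13  [E, C, A are collinear ∩ DA ⟂ EC]
   → A = (115/13, -23/13)
3. B_x = 1  [BC · EA = -114/13 ∩ AD · BE = -900/13]
4. B_y = 5/2  [BC · EA = -114/13 ∩ AD · BE = -900/13]
   → B = (1, 5/2)

A = (115/13, -23/13)
B = (1, 5/2)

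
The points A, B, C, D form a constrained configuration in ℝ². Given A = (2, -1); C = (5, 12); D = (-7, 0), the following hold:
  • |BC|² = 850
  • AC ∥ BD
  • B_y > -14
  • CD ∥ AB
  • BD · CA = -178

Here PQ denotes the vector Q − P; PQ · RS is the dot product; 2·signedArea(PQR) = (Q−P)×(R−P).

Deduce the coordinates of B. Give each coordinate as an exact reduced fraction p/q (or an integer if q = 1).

B = (-10, -13)

1. B_x = -10  [AC ∥ BD ∩ CD ∥ AB]
2. B_y = -13  [AC ∥ BD ∩ CD ∥ AB]
   → B = (-10, -13)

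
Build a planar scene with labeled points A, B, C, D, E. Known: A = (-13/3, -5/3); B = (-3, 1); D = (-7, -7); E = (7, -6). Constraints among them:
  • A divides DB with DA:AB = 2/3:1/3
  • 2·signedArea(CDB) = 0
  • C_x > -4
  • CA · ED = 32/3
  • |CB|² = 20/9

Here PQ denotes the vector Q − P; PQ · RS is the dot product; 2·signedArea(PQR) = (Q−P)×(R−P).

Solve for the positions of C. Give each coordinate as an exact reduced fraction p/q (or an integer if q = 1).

C = (-11/3, -1/3)

1. C_x = -11/3  [2·signedArea(CDB) = 0 ∩ CA · ED = 32/3]
2. C_y = -1/3  [2·signedArea(CDB) = 0 ∩ CA · ED = 32/3]
   → C = (-11/3, -1/3)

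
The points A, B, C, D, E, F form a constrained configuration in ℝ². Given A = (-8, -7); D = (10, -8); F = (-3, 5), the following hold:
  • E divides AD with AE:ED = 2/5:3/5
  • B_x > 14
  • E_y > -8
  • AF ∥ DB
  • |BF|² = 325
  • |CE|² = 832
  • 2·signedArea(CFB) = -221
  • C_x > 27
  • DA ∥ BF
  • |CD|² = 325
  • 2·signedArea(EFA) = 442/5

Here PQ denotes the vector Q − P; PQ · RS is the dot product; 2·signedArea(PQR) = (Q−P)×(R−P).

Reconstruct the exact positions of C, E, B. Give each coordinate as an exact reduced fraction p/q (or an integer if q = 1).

1. E_x = -4/5  [E divides AD with AE:ED = 2/5:3/5]
2. E_y = -37/5  [E divides AD with AE:ED = 2/5:3/5]
   → E = (-4/5, -37/5)
3. B_x = 15  [DA ∥ BF ∩ AF ∥ DB]
4. B_y = 4  [DA ∥ BF ∩ AF ∥ DB]
   → B = (15, 4)
5. C_x = 28  [line 1·x + 18·y + 134 = 0 ∩ |CD|² = 325]
6. C_y = -9  [line 1·x + 18·y + 134 = 0 ∩ |CD|² = 325]
   → C = (28, -9)

B = (15, 4)
C = (28, -9)
E = (-4/5, -37/5)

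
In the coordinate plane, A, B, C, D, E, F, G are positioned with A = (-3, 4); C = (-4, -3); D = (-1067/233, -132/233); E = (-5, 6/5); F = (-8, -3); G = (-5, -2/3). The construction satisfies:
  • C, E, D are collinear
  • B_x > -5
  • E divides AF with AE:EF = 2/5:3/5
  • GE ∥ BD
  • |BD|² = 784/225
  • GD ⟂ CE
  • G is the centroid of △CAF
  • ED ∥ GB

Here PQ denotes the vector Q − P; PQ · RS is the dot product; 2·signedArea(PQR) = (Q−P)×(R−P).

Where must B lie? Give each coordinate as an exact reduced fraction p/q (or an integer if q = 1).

1. B_x = -1067/233  [GE ∥ BD ∩ ED ∥ GB]
2. B_y = -8504/3495  [GE ∥ BD ∩ ED ∥ GB]
   → B = (-1067/233, -8504/3495)

B = (-1067/233, -8504/3495)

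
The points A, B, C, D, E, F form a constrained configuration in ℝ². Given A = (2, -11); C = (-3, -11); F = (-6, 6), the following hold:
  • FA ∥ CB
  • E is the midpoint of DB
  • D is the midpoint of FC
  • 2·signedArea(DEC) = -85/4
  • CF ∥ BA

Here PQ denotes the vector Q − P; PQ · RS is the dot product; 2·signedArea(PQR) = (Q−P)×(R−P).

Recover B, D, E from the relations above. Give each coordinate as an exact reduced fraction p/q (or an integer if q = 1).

1. B_x = 5  [CF ∥ BA ∩ FA ∥ CB]
2. B_y = -28  [CF ∥ BA ∩ FA ∥ CB]
   → B = (5, -28)
3. D_x = -9/2  [D is the midpoint of FC]
4. D_y = -5/2  [D is the midpoint of FC]
   → D = (-9/2, -5/2)
5. E_x = 1/4  [E is the midpoint of DB]
6. E_y = -61/4  [E is the midpoint of DB]
   → E = (1/4, -61/4)

B = (5, -28)
D = (-9/2, -5/2)
E = (1/4, -61/4)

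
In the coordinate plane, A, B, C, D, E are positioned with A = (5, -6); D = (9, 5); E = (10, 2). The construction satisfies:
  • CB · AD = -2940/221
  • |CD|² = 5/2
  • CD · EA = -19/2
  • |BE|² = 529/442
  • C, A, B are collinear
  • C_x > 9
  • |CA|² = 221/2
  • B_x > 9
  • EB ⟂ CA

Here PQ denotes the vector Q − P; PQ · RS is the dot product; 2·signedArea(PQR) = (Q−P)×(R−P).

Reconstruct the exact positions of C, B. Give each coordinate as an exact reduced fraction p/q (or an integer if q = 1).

1. C_x = 19/2  [line 5·x + 8·y + -151/2 = 0 ∩ |CD|² = 5/2]
2. C_y = 7/2  [line 5·x + 8·y + -151/2 = 0 ∩ |CD|² = 5/2]
   → C = (19/2, 7/2)
3. B_x = 3983/442  [CB · AD = -2940/221 ∩ C, A, B are collinear]
4. B_y = 1091/442  [CB · AD = -2940/221 ∩ C, A, B are collinear]
   → B = (3983/442, 1091/442)

B = (3983/442, 1091/442)
C = (19/2, 7/2)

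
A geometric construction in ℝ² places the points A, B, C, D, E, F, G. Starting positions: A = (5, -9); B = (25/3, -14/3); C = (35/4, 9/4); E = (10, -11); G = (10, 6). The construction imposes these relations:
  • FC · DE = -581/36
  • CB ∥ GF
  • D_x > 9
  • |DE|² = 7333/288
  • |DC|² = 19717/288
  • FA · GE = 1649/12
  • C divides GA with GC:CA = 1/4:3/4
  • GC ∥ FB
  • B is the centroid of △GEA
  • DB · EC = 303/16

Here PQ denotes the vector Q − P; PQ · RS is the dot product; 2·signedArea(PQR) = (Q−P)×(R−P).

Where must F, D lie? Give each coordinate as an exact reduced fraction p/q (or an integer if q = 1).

1. F_x = 115/12  [GC ∥ FB ∩ CB ∥ GF]
2. F_y = -11/12  [GC ∥ FB ∩ CB ∥ GF]
   → F = (115/12, -11/12)
3. D_x = 235/24  [DB · EC = 303/16 ∩ FC · DE = -581/36]
4. D_y = -143/24  [DB · EC = 303/16 ∩ FC · DE = -581/36]
   → D = (235/24, -143/24)

D = (235/24, -143/24)
F = (115/12, -11/12)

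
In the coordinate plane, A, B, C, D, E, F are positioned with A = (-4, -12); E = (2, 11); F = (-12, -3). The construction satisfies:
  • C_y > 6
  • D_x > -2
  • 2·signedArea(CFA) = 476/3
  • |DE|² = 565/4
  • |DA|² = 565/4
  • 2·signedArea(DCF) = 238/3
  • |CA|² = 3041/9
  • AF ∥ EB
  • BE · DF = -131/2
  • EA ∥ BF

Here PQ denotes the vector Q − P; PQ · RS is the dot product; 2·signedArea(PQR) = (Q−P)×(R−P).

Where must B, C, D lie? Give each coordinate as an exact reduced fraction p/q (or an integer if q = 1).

1. B_x = -6  [EA ∥ BF ∩ AF ∥ EB]
2. B_y = 20  [EA ∥ BF ∩ AF ∥ EB]
   → B = (-6, 20)
3. C_x = -8/3  [line 9·x + 8·y + -80/3 = 0 ∩ |CA|² = 3041/9]
4. C_y = 19/3  [line 9·x + 8·y + -80/3 = 0 ∩ |CA|² = 3041/9]
   → C = (-8/3, 19/3)
5. D_x = -1  [2·signedArea(DCF) = 238/3 ∩ BE · DF = -131/2]
6. D_y = -1/2  [2·signedArea(DCF) = 238/3 ∩ BE · DF = -131/2]
   → D = (-1, -1/2)

B = (-6, 20)
C = (-8/3, 19/3)
D = (-1, -1/2)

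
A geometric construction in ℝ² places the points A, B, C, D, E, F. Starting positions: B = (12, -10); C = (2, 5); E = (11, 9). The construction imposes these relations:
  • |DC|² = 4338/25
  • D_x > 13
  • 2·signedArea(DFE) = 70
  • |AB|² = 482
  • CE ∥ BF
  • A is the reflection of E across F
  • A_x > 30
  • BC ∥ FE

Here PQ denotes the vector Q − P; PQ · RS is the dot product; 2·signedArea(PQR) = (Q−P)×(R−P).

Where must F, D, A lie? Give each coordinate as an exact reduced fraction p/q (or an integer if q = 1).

A = (31, -21)
D = (67/5, -8/5)
F = (21, -6)

1. F_x = 21  [BC ∥ FE ∩ CE ∥ BF]
2. F_y = -6  [BC ∥ FE ∩ CE ∥ BF]
   → F = (21, -6)
3. D_x = 67/5  [line -15·x + -10·y + 185 = 0 ∩ |DC|² = 4338/25]
4. D_y = -8/5  [line -15·x + -10·y + 185 = 0 ∩ |DC|² = 4338/25]
   → D = (67/5, -8/5)
5. A_x = 31  [A is the reflection of E across F]
6. A_y = -21  [A is the reflection of E across F]
   → A = (31, -21)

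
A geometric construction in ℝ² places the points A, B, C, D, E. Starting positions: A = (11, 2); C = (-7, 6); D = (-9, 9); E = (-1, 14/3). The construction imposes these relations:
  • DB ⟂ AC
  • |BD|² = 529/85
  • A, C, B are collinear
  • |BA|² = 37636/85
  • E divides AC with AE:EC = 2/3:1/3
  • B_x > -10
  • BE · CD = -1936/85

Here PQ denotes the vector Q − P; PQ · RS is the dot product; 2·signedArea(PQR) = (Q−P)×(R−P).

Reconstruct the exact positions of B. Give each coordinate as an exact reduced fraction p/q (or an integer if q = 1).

1. B_x = -811/85  [A, C, B are collinear ∩ DB ⟂ AC]
2. B_y = 558/85  [A, C, B are collinear ∩ DB ⟂ AC]
   → B = (-811/85, 558/85)

B = (-811/85, 558/85)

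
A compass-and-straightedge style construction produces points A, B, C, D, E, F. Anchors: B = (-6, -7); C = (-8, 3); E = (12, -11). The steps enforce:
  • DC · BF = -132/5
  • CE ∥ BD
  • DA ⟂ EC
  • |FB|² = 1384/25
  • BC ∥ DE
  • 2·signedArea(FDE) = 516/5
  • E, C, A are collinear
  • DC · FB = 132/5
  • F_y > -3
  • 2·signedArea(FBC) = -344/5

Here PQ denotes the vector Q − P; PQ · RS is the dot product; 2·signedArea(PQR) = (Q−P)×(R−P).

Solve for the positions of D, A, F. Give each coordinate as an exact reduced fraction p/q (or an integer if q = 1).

A = (2688/149, -2269/149)
D = (14, -21)
F = (0, -13/5)

1. D_x = 14  [BC ∥ DE ∩ CE ∥ BD]
2. D_y = -21  [BC ∥ DE ∩ CE ∥ BD]
   → D = (14, -21)
3. A_x = 2688/149  [E, C, A are collinear ∩ DA ⟂ EC]
4. A_y = -2269/149  [E, C, A are collinear ∩ DA ⟂ EC]
   → A = (2688/149, -2269/149)
5. F_x = 0  [2·signedArea(FDE) = 516/5 ∩ DC · FB = 132/5]
6. F_y = -13/5  [2·signedArea(FDE) = 516/5 ∩ DC · FB = 132/5]
   → F = (0, -13/5)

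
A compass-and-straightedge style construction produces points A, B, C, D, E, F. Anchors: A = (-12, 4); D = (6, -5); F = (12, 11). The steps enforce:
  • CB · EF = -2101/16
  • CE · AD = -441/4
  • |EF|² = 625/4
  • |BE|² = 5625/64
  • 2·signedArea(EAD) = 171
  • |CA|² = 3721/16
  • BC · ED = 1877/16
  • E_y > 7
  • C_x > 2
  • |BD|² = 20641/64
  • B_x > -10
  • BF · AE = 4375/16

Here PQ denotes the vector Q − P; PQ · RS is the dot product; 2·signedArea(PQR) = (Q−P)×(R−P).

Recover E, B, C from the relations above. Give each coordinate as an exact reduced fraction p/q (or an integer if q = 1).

B = (-9, 39/8)
C = (3, 5/4)
E = (0, 15/2)

1. E_x = 0  [line 9·x + 18·y + -135 = 0 ∩ |EF|² = 625/4]
2. E_y = 15/2  [line 9·x + 18·y + -135 = 0 ∩ |EF|² = 625/4]
   → E = (0, 15/2)
3. B_x = -9  [line -12·x + -7/2·y + -1455/16 = 0 ∩ |BE|² = 5625/64]
4. B_y = 39/8  [line -12·x + -7/2·y + -1455/16 = 0 ∩ |BE|² = 5625/64]
   → B = (-9, 39/8)
5. C_x = 3  [CB · EF = -2101/16 ∩ CE · AD = -441/4]
6. C_y = 5/4  [CB · EF = -2101/16 ∩ CE · AD = -441/4]
   → C = (3, 5/4)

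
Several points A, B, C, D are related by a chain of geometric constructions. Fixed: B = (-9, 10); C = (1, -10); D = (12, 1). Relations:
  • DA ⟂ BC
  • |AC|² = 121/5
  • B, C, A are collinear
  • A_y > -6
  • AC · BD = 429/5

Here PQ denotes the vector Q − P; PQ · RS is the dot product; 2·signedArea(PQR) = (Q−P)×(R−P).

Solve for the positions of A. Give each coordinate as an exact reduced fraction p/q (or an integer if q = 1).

1. A_x = -6/5  [B, C, A are collinear ∩ DA ⟂ BC]
2. A_y = -28/5  [B, C, A are collinear ∩ DA ⟂ BC]
   → A = (-6/5, -28/5)

A = (-6/5, -28/5)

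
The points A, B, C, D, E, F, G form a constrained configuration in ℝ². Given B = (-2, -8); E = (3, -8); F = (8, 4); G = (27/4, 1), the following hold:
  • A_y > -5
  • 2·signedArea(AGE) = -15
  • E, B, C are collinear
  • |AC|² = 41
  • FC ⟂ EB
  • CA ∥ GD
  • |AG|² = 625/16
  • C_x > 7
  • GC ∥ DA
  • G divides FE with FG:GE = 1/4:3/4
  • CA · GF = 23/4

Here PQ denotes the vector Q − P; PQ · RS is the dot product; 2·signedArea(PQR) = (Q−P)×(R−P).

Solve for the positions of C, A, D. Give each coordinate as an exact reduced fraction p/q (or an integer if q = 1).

A = (3, -4)
C = (8, -8)
D = (7/4, 5)

1. C_x = 8  [E, B, C are collinear ∩ FC ⟂ EB]
2. C_y = -8  [E, B, C are collinear ∩ FC ⟂ EB]
   → C = (8, -8)
3. A_x = 3  [2·signedArea(AGE) = -15 ∩ CA · GF = 23/4]
4. A_y = -4  [2·signedArea(AGE) = -15 ∩ CA · GF = 23/4]
   → A = (3, -4)
5. D_x = 7/4  [GC ∥ DA ∩ CA ∥ GD]
6. D_y = 5  [GC ∥ DA ∩ CA ∥ GD]
   → D = (7/4, 5)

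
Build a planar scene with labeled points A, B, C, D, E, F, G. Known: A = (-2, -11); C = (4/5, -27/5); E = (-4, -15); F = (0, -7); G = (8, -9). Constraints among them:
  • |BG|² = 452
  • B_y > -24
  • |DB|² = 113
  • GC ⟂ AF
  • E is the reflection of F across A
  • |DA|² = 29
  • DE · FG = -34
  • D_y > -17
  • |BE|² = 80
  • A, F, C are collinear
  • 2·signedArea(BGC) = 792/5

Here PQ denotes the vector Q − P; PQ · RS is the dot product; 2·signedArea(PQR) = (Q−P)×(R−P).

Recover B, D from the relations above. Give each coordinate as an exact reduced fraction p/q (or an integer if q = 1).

1. B_x = -8  [line -18/5·x + -36/5·y + -972/5 = 0 ∩ |BE|² = 80]
2. B_y = -23  [line -18/5·x + -36/5·y + -972/5 = 0 ∩ |BE|² = 80]
   → B = (-8, -23)
3. D_x = 0  [line -8·x + 2·y + 32 = 0 ∩ |DB|² = 113]
4. D_y = -16  [line -8·x + 2·y + 32 = 0 ∩ |DB|² = 113]
   → D = (0, -16)

B = (-8, -23)
D = (0, -16)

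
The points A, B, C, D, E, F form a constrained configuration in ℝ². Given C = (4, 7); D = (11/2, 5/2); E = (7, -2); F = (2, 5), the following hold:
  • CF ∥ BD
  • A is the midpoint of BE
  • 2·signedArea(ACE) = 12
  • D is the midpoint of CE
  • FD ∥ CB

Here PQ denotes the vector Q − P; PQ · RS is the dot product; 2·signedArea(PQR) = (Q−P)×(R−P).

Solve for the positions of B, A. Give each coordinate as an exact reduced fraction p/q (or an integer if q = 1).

1. B_x = 15/2  [CF ∥ BD ∩ FD ∥ CB]
2. B_y = 9/2  [CF ∥ BD ∩ FD ∥ CB]
   → B = (15/2, 9/2)
3. A_x = 29/4  [A is the midpoint of BE]
4. A_y = 5/4  [A is the midpoint of BE]
   → A = (29/4, 5/4)

A = (29/4, 5/4)
B = (15/2, 9/2)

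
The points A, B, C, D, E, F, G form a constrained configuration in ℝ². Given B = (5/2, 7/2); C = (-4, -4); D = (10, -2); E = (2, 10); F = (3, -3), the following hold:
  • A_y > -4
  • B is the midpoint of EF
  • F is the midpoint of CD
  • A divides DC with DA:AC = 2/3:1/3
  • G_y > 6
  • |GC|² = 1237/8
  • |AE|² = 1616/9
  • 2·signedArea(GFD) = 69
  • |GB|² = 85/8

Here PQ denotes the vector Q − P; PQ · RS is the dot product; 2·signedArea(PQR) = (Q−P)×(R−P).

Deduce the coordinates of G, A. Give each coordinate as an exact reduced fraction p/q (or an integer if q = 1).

A = (2/3, -10/3)
G = (9/4, 27/4)

1. G_x = 9/4  [line -1·x + 7·y + -45 = 0 ∩ |GC|² = 1237/8]
2. G_y = 27/4  [line -1·x + 7·y + -45 = 0 ∩ |GC|² = 1237/8]
   → G = (9/4, 27/4)
3. A_x = 2/3  [A divides DC with DA:AC = 2/3:1/3]
4. A_y = -10/3  [A divides DC with DA:AC = 2/3:1/3]
   → A = (2/3, -10/3)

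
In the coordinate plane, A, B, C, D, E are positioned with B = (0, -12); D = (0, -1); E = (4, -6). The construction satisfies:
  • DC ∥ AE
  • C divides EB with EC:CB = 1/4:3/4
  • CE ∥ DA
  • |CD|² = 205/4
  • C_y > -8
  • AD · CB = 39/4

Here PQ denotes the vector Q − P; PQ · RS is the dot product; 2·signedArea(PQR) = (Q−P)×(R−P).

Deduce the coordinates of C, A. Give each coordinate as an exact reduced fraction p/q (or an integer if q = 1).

1. C_x = 3  [C divides EB with EC:CB = 1/4:3/4]
2. C_y = -15/2  [C divides EB with EC:CB = 1/4:3/4]
   → C = (3, -15/2)
3. A_x = 1  [DC ∥ AE ∩ CE ∥ DA]
4. A_y = 1/2  [DC ∥ AE ∩ CE ∥ DA]
   → A = (1, 1/2)

A = (1, 1/2)
C = (3, -15/2)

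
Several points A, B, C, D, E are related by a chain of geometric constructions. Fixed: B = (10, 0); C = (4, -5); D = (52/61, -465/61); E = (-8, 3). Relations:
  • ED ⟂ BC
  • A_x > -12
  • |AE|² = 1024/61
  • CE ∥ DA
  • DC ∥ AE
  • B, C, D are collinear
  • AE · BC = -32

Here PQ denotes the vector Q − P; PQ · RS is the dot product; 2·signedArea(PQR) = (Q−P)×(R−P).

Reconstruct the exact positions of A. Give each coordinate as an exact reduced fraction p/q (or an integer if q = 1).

1. A_x = -680/61  [DC ∥ AE ∩ CE ∥ DA]
2. A_y = 23/61  [DC ∥ AE ∩ CE ∥ DA]
   → A = (-680/61, 23/61)

A = (-680/61, 23/61)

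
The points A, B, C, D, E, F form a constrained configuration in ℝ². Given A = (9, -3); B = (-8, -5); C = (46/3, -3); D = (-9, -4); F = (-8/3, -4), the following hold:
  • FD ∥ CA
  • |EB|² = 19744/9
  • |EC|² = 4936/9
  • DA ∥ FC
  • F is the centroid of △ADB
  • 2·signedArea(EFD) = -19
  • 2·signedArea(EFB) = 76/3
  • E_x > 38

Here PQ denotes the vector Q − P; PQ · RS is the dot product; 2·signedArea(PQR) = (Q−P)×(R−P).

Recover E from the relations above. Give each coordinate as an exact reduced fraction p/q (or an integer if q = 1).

E = (116/3, -1)

1. E_x = 116/3  [2·signedArea(EFD) = -19 ∩ 2·signedArea(EFB) = 76/3]
2. E_y = -1  [2·signedArea(EFD) = -19 ∩ 2·signedArea(EFB) = 76/3]
   → E = (116/3, -1)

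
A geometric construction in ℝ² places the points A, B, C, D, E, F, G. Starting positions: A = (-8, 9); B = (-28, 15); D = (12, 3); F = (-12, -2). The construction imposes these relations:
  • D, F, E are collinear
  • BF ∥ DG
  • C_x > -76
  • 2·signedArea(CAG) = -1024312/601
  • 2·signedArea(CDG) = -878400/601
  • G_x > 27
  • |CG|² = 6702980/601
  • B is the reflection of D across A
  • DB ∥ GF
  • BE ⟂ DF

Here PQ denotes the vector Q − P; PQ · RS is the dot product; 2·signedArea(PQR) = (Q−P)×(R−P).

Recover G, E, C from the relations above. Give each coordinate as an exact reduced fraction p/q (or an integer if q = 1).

C = (-45604/601, 3020/601)
E = (-14388/601, -2697/601)
G = (28, -14)

1. G_x = 28  [DB ∥ GF ∩ BF ∥ DG]
2. G_y = -14  [DB ∥ GF ∩ BF ∥ DG]
   → G = (28, -14)
3. E_x = -14388/601  [D, F, E are collinear ∩ BE ⟂ DF]
4. E_y = -2697/601  [D, F, E are collinear ∩ BE ⟂ DF]
   → E = (-14388/601, -2697/601)
5. C_x = -45604/601  [2·signedArea(CDG) = -878400/601 ∩ 2·signedArea(CAG) = -1024312/601]
6. C_y = 3020/601  [2·signedArea(CDG) = -878400/601 ∩ 2·signedArea(CAG) = -1024312/601]
   → C = (-45604/601, 3020/601)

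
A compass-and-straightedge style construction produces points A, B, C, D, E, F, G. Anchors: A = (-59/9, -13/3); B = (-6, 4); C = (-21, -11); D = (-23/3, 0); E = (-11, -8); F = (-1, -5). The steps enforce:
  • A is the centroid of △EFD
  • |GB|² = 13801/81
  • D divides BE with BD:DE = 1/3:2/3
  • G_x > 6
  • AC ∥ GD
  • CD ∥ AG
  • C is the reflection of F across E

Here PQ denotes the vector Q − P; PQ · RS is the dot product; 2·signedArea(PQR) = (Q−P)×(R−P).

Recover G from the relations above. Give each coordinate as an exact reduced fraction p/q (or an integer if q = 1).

1. G_x = 61/9  [AC ∥ GD ∩ CD ∥ AG]
2. G_y = 20/3  [AC ∥ GD ∩ CD ∥ AG]
   → G = (61/9, 20/3)

G = (61/9, 20/3)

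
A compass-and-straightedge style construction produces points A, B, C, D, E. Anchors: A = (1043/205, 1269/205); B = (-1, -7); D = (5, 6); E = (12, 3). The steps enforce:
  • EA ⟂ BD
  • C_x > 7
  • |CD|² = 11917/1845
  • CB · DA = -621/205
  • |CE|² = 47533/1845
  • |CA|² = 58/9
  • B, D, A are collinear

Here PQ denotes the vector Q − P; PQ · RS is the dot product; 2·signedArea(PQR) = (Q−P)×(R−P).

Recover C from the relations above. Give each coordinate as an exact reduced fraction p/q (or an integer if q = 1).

1. C_x = 4528/615  [line -18/205·x + -39/205·y + 66/41 = 0 ∩ |CD|² = 11917/1845]
2. C_y = 1038/205  [line -18/205·x + -39/205·y + 66/41 = 0 ∩ |CD|² = 11917/1845]
   → C = (4528/615, 1038/205)

C = (4528/615, 1038/205)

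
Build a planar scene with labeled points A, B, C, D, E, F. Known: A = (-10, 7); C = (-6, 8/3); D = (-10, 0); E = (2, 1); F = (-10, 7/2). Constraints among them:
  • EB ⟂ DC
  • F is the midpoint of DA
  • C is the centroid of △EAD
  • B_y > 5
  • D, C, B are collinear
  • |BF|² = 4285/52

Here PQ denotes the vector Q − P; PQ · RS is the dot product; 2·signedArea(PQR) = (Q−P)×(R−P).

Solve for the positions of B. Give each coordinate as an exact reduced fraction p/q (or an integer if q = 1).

B = (-16/13, 76/13)

1. B_x = -16/13  [D, C, B are collinear ∩ EB ⟂ DC]
2. B_y = 76/13  [D, C, B are collinear ∩ EB ⟂ DC]
   → B = (-16/13, 76/13)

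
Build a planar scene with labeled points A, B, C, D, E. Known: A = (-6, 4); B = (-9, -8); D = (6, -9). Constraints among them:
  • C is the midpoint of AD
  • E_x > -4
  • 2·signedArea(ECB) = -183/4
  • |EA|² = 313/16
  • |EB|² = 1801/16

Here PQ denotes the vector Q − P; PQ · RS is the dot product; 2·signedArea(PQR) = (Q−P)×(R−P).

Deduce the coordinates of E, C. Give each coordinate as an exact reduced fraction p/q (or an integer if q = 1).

1. C_x = 0  [C is the midpoint of AD]
2. C_y = -5/2  [C is the midpoint of AD]
   → C = (0, -5/2)
3. E_x = -3  [line 11/2·x + -9·y + 93/4 = 0 ∩ |EA|² = 313/16]
4. E_y = 3/4  [line 11/2·x + -9·y + 93/4 = 0 ∩ |EA|² = 313/16]
   → E = (-3, 3/4)

C = (0, -5/2)
E = (-3, 3/4)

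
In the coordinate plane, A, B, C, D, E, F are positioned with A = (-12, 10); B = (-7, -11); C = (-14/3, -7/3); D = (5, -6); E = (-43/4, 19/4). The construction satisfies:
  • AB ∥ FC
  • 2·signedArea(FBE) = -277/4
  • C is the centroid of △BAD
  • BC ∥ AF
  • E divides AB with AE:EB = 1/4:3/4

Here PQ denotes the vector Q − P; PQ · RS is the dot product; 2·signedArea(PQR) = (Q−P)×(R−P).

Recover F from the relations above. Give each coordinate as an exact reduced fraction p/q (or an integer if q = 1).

F = (-29/3, 56/3)

1. F_x = -29/3  [AB ∥ FC ∩ BC ∥ AF]
2. F_y = 56/3  [AB ∥ FC ∩ BC ∥ AF]
   → F = (-29/3, 56/3)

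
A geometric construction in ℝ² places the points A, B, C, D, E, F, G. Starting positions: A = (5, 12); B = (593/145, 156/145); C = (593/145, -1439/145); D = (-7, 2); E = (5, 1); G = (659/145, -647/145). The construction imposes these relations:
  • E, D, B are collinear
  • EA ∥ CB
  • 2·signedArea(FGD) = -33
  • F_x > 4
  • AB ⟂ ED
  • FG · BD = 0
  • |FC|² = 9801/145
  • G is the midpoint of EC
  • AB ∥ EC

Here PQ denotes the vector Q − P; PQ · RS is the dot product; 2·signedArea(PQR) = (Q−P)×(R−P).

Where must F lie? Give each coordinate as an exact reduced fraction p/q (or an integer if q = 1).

F = (692/145, -251/145)

1. F_x = 692/145  [FG · BD = 0 ∩ 2·signedArea(FGD) = -33]
2. F_y = -251/145  [FG · BD = 0 ∩ 2·signedArea(FGD) = -33]
   → F = (692/145, -251/145)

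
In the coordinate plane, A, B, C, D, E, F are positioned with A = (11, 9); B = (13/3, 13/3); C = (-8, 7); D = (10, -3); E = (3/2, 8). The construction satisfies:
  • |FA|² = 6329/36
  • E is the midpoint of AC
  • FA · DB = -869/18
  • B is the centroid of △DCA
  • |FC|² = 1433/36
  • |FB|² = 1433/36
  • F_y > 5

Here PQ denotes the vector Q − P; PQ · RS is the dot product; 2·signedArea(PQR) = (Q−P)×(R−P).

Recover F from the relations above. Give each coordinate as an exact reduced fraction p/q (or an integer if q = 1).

1. F_x = -11/6  [line 17/3·x + -22/3·y + 935/18 = 0 ∩ |FC|² = 1433/36]
2. F_y = 17/3  [line 17/3·x + -22/3·y + 935/18 = 0 ∩ |FC|² = 1433/36]
   → F = (-11/6, 17/3)

F = (-11/6, 17/3)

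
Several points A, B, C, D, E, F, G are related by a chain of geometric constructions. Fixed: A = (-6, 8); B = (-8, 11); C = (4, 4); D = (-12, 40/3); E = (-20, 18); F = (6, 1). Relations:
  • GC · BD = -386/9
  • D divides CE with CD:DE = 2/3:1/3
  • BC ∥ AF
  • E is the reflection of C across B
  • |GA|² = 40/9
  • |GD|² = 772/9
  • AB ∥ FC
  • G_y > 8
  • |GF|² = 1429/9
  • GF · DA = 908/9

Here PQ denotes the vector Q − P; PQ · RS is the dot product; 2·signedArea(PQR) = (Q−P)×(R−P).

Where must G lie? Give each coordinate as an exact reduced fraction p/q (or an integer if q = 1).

G = (-4, 26/3)

1. G_x = -4  [GF · DA = 908/9 ∩ GC · BD = -386/9]
2. G_y = 26/3  [GF · DA = 908/9 ∩ GC · BD = -386/9]
   → G = (-4, 26/3)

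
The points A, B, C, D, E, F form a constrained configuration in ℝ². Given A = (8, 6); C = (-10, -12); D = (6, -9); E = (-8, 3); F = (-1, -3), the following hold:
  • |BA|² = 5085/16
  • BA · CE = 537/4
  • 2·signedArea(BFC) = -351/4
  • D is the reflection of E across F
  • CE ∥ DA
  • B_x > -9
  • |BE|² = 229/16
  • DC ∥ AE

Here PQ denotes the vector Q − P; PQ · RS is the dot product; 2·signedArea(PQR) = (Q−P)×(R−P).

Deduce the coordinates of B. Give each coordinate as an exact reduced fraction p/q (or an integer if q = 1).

B = (-17/2, -3/4)

1. B_x = -17/2  [2·signedArea(BFC) = -351/4 ∩ BA · CE = 537/4]
2. B_y = -3/4  [2·signedArea(BFC) = -351/4 ∩ BA · CE = 537/4]
   → B = (-17/2, -3/4)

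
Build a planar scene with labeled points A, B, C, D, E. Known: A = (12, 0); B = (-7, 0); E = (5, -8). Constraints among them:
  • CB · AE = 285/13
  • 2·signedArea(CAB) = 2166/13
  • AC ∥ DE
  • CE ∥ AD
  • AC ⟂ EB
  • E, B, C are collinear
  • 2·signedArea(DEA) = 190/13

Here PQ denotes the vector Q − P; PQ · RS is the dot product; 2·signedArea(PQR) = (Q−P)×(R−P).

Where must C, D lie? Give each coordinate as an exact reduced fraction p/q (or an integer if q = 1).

C = (80/13, -114/13)
D = (141/13, 10/13)

1. C_x = 80/13  [E, B, C are collinear ∩ AC ⟂ EB]
2. C_y = -114/13  [E, B, C are collinear ∩ AC ⟂ EB]
   → C = (80/13, -114/13)
3. D_x = 141/13  [AC ∥ DE ∩ CE ∥ AD]
4. D_y = 10/13  [AC ∥ DE ∩ CE ∥ AD]
   → D = (141/13, 10/13)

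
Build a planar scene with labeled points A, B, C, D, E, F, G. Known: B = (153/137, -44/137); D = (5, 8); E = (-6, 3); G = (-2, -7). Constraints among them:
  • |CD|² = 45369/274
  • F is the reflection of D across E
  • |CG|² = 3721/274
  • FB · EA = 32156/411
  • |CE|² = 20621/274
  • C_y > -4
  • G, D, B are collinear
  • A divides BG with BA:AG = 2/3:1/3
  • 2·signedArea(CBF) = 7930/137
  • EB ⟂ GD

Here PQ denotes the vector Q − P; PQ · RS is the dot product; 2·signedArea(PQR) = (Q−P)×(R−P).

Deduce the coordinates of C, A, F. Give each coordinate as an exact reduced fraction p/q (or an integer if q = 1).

1. A_x = -395/411  [A divides BG with BA:AG = 2/3:1/3]
2. A_y = -654/137  [A divides BG with BA:AG = 2/3:1/3]
   → A = (-395/411, -654/137)
3. F_x = -17  [F is the reflection of D across E]
4. F_y = -2  [F is the reflection of D across E]
   → F = (-17, -2)
5. C_x = -121/274  [line 230/137·x + -2482/137·y + -8984/137 = 0 ∩ |CE|² = 20621/274]
6. C_y = -1003/274  [line 230/137·x + -2482/137·y + -8984/137 = 0 ∩ |CE|² = 20621/274]
   → C = (-121/274, -1003/274)

A = (-395/411, -654/137)
C = (-121/274, -1003/274)
F = (-17, -2)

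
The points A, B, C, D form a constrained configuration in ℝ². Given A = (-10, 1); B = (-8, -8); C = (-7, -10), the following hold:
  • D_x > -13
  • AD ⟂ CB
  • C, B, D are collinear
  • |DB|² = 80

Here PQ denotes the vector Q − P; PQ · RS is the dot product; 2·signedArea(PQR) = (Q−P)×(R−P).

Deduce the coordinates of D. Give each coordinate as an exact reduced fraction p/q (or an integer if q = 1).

1. D_x = -12  [C, B, D are collinear ∩ AD ⟂ CB]
2. D_y = 0  [C, B, D are collinear ∩ AD ⟂ CB]
   → D = (-12, 0)

D = (-12, 0)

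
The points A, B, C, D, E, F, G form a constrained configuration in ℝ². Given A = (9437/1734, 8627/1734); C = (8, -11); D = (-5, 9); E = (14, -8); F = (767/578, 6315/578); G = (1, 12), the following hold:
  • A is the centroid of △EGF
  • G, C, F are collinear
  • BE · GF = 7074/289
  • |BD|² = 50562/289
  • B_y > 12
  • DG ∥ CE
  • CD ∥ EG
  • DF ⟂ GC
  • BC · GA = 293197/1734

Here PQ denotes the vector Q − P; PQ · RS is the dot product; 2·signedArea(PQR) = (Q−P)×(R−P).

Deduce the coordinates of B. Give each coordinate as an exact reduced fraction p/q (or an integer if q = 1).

B = (2212/289, 3714/289)

1. B_x = 2212/289  [BC · GA = 293197/1734 ∩ BE · GF = 7074/289]
2. B_y = 3714/289  [BC · GA = 293197/1734 ∩ BE · GF = 7074/289]
   → B = (2212/289, 3714/289)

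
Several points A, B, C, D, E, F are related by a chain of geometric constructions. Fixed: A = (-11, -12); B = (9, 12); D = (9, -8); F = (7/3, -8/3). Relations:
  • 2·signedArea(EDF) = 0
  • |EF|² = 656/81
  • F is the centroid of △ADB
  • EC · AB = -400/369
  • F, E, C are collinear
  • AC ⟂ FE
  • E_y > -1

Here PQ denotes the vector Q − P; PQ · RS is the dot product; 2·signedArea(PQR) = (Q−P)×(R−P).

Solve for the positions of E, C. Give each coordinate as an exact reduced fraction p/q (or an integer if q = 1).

1. E_x = 1/9  [line -16/3·x + -20/3·y + -16/3 = 0 ∩ |EF|² = 656/81]
2. E_y = -8/9  [line -16/3·x + -20/3·y + -16/3 = 0 ∩ |EF|² = 656/81]
   → E = (1/9, -8/9)
3. C_x = -51/41  [F, E, C are collinear ∩ AC ⟂ FE]
4. C_y = 8/41  [F, E, C are collinear ∩ AC ⟂ FE]
   → C = (-51/41, 8/41)

C = (-51/41, 8/41)
E = (1/9, -8/9)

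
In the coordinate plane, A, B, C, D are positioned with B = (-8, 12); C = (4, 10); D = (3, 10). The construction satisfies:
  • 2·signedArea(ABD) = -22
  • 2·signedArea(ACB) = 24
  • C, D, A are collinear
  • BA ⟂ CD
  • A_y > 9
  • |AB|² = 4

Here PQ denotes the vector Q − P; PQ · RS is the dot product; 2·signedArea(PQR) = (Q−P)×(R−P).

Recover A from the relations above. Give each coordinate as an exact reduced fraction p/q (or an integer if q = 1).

A = (-8, 10)

1. A_x = -8  [C, D, A are collinear ∩ BA ⟂ CD]
2. A_y = 10  [C, D, A are collinear ∩ BA ⟂ CD]
   → A = (-8, 10)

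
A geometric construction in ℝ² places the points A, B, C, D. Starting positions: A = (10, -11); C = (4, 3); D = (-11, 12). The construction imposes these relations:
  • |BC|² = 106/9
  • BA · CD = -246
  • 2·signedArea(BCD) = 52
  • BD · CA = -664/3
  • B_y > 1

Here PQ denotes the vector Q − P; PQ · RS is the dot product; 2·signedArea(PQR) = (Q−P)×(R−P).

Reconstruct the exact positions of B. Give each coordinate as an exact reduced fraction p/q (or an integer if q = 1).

1. B_x = 1  [2·signedArea(BCD) = 52 ∩ BA · CD = -246]
2. B_y = 4/3  [2·signedArea(BCD) = 52 ∩ BA · CD = -246]
   → B = (1, 4/3)

B = (1, 4/3)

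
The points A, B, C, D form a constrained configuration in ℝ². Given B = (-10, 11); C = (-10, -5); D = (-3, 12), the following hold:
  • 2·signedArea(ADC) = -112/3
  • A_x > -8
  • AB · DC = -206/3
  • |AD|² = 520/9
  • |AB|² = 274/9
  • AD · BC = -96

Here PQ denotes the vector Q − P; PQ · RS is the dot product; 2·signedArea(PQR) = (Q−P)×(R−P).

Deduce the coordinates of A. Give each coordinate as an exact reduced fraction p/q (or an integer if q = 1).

A = (-23/3, 6)

1. A_x = -23/3  [2·signedArea(ADC) = -112/3 ∩ AD · BC = -96]
2. A_y = 6  [2·signedArea(ADC) = -112/3 ∩ AD · BC = -96]
   → A = (-23/3, 6)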